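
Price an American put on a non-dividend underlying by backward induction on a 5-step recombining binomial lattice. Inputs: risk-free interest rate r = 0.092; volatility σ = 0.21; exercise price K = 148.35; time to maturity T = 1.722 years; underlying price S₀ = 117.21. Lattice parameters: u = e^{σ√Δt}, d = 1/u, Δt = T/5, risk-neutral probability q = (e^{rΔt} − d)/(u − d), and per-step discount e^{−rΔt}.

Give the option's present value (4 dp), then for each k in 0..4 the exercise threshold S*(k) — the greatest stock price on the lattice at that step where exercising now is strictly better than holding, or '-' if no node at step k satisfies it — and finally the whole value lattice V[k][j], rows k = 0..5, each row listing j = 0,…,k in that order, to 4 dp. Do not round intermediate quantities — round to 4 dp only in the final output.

params: Δt=0.34440 u=1.13116 d=0.88405 q=0.59951 e^(-rΔt)=0.96881
t_5 payoffs: 85.0574 67.3663 44.7303 15.7673 0.0000 0.0000
t_4: node(4,0) S=71.5938 payoff=76.7562 vs cont=72.1295 → 76.7562 [stop]  node(4,1) S=91.6052 payoff=56.7448 vs cont=52.1181 → 56.7448 [stop]  node(4,2) S=117.2100 payoff=31.1400 vs cont=26.5132 → 31.1400 [stop]  node(4,3) S=149.9717 payoff=0.0000 vs cont=6.1177 → 6.1177 [wait]  node(4,4) S=191.8908 payoff=0.0000 vs cont=0.0000 → 0.0000 [wait]  ⇒ S*(4)=117.2100
t_3: node(3,0) S=80.9837 payoff=67.3663 vs cont=62.7395 → 67.3663 [stop]  node(3,1) S=103.6197 payoff=44.7303 vs cont=40.1035 → 44.7303 [stop]  node(3,2) S=132.5827 payoff=15.7673 vs cont=15.6356 → 15.7673 [stop]  node(3,3) S=169.6413 payoff=0.0000 vs cont=2.3737 → 2.3737 [wait]  ⇒ S*(3)=132.5827
t_2: node(2,0) S=91.6052 payoff=56.7448 vs cont=52.1181 → 56.7448 [stop]  node(2,1) S=117.2100 payoff=31.1400 vs cont=26.5132 → 31.1400 [stop]  node(2,2) S=149.9717 payoff=0.0000 vs cont=7.4964 → 7.4964 [wait]  ⇒ S*(2)=117.2100
t_1: node(1,0) S=103.6197 payoff=44.7303 vs cont=40.1035 → 44.7303 [stop]  node(1,1) S=132.5827 payoff=15.7673 vs cont=16.4364 → 16.4364 [wait]  ⇒ S*(1)=103.6197
t_0: node(0,0) S=117.2100 payoff=31.1400 vs cont=26.9019 → 31.1400 [stop]  ⇒ S*(0)=117.2100

price = 31.1400
boundary = 117.2100 103.6197 117.2100 132.5827 117.2100
tree:
31.1400
44.7303 16.4364
56.7448 31.1400 7.4964
67.3663 44.7303 15.7673 2.3737
76.7562 56.7448 31.1400 6.1177 0.0000
85.0574 67.3663 44.7303 15.7673 0.0000 0.0000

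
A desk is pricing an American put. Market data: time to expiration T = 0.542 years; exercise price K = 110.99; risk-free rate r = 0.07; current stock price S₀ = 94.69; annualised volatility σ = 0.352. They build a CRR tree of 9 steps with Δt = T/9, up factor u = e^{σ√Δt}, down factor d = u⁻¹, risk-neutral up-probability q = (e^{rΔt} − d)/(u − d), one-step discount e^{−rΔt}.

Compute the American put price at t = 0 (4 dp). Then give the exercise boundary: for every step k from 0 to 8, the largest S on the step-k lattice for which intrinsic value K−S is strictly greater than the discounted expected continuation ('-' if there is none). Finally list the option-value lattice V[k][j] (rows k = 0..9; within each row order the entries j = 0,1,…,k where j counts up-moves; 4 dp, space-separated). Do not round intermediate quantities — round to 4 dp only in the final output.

Δt=0.06022  u=1.09022  d=0.91724  q=0.50284  discount=0.99579
step 9 (expiry): payoffs max(K−S,0) = 67.4720 59.2652 49.5107 37.9167 24.1361 7.7569 0.0000 0.0000 0.0000 0.0000
step 8: (k=8,j=0): S=47.4443, (K−S)⁺=63.5457, hold=63.0788 ⇒ V=63.5457 exercise | (k=8,j=1): S=56.3915, (K−S)⁺=54.5985, hold=54.1316 ⇒ V=54.5985 exercise | (k=8,j=2): S=67.0261, (K−S)⁺=43.9639, hold=43.4970 ⇒ V=43.9639 exercise | (k=8,j=3): S=79.6662, (K−S)⁺=31.3238, hold=30.8569 ⇒ V=31.3238 exercise | (k=8,j=4): S=94.6900, (K−S)⁺=16.3000, hold=15.8331 ⇒ V=16.3000 exercise | (k=8,j=5): S=112.5471, (K−S)⁺=0.0000, hold=3.8402 ⇒ V=3.8402 continue | (k=8,j=6): S=133.7717, (K−S)⁺=0.0000, hold=0.0000 ⇒ V=0.0000 continue | (k=8,j=7): S=158.9990, (K−S)⁺=0.0000, hold=0.0000 ⇒ V=0.0000 continue | (k=8,j=8): S=188.9837, (K−S)⁺=0.0000, hold=0.0000 ⇒ V=0.0000 continue  boundary S*=94.6900
step 7: (k=7,j=0): S=51.7248, (K−S)⁺=59.2652, hold=58.7983 ⇒ V=59.2652 exercise | (k=7,j=1): S=61.4793, (K−S)⁺=49.5107, hold=49.0438 ⇒ V=49.5107 exercise | (k=7,j=2): S=73.0733, (K−S)⁺=37.9167, hold=37.4498 ⇒ V=37.9167 exercise | (k=7,j=3): S=86.8539, (K−S)⁺=24.1361, hold=23.6692 ⇒ V=24.1361 exercise | (k=7,j=4): S=103.2331, (K−S)⁺=7.7569, hold=9.9925 ⇒ V=9.9925 continue | (k=7,j=5): S=122.7013, (K−S)⁺=0.0000, hold=1.9012 ⇒ V=1.9012 continue | (k=7,j=6): S=145.8409, (K−S)⁺=0.0000, hold=0.0000 ⇒ V=0.0000 continue | (k=7,j=7): S=173.3442, (K−S)⁺=0.0000, hold=0.0000 ⇒ V=0.0000 continue  boundary S*=86.8539
step 6: (k=6,j=0): S=56.3915, (K−S)⁺=54.5985, hold=54.1316 ⇒ V=54.5985 exercise | (k=6,j=1): S=67.0261, (K−S)⁺=43.9639, hold=43.4970 ⇒ V=43.9639 exercise | (k=6,j=2): S=79.6662, (K−S)⁺=31.3238, hold=30.8569 ⇒ V=31.3238 exercise | (k=6,j=3): S=94.6900, (K−S)⁺=16.3000, hold=16.9525 ⇒ V=16.9525 continue | (k=6,j=4): S=112.5471, (K−S)⁺=0.0000, hold=5.8989 ⇒ V=5.8989 continue | (k=6,j=5): S=133.7717, (K−S)⁺=0.0000, hold=0.9412 ⇒ V=0.9412 continue | (k=6,j=6): S=158.9990, (K−S)⁺=0.0000, hold=0.0000 ⇒ V=0.0000 continue  boundary S*=79.6662
step 5: (k=5,j=0): S=61.4793, (K−S)⁺=49.5107, hold=49.0438 ⇒ V=49.5107 exercise | (k=5,j=1): S=73.0733, (K−S)⁺=37.9167, hold=37.4498 ⇒ V=37.9167 exercise | (k=5,j=2): S=86.8539, (K−S)⁺=24.1361, hold=23.9960 ⇒ V=24.1361 exercise | (k=5,j=3): S=103.2331, (K−S)⁺=7.7569, hold=11.3464 ⇒ V=11.3464 continue | (k=5,j=4): S=122.7013, (K−S)⁺=0.0000, hold=3.3917 ⇒ V=3.3917 continue | (k=5,j=5): S=145.8409, (K−S)⁺=0.0000, hold=0.4660 ⇒ V=0.4660 continue  boundary S*=86.8539
step 4: (k=4,j=0): S=67.0261, (K−S)⁺=43.9639, hold=43.4970 ⇒ V=43.9639 exercise | (k=4,j=1): S=79.6662, (K−S)⁺=31.3238, hold=30.8569 ⇒ V=31.3238 exercise | (k=4,j=2): S=94.6900, (K−S)⁺=16.3000, hold=17.6305 ⇒ V=17.6305 continue | (k=4,j=3): S=112.5471, (K−S)⁺=0.0000, hold=7.3155 ⇒ V=7.3155 continue | (k=4,j=4): S=133.7717, (K−S)⁺=0.0000, hold=1.9124 ⇒ V=1.9124 continue  boundary S*=79.6662
step 3: (k=3,j=0): S=73.0733, (K−S)⁺=37.9167, hold=37.4498 ⇒ V=37.9167 exercise | (k=3,j=1): S=86.8539, (K−S)⁺=24.1361, hold=24.3355 ⇒ V=24.3355 continue | (k=3,j=2): S=103.2331, (K−S)⁺=7.7569, hold=12.3914 ⇒ V=12.3914 continue | (k=3,j=3): S=122.7013, (K−S)⁺=0.0000, hold=4.5793 ⇒ V=4.5793 continue  boundary S*=73.0733
step 2: (k=2,j=0): S=79.6662, (K−S)⁺=31.3238, hold=30.9567 ⇒ V=31.3238 exercise | (k=2,j=1): S=94.6900, (K−S)⁺=16.3000, hold=18.2524 ⇒ V=18.2524 continue | (k=2,j=2): S=112.5471, (K−S)⁺=0.0000, hold=8.4275 ⇒ V=8.4275 continue  boundary S*=79.6662
step 1: (k=1,j=0): S=86.8539, (K−S)⁺=24.1361, hold=24.6469 ⇒ V=24.6469 continue | (k=1,j=1): S=103.2331, (K−S)⁺=7.7569, hold=13.2561 ⇒ V=13.2561 continue  boundary S*=-
step 0: (k=0,j=0): S=94.6900, (K−S)⁺=16.3000, hold=18.8395 ⇒ V=18.8395 continue  boundary S*=-

price = 18.8395
boundary = - - 79.6662 73.0733 79.6662 86.8539 79.6662 86.8539 94.6900
tree:
18.8395
24.6469 13.2561
31.3238 18.2524 8.4275
37.9167 24.3355 12.3914 4.5793
43.9639 31.3238 17.6305 7.3155 1.9124
49.5107 37.9167 24.1361 11.3464 3.3917 0.4660
54.5985 43.9639 31.3238 16.9525 5.8989 0.9412 0.0000
59.2652 49.5107 37.9167 24.1361 9.9925 1.9012 0.0000 0.0000
63.5457 54.5985 43.9639 31.3238 16.3000 3.8402 0.0000 0.0000 0.0000
67.4720 59.2652 49.5107 37.9167 24.1361 7.7569 0.0000 0.0000 0.0000 0.0000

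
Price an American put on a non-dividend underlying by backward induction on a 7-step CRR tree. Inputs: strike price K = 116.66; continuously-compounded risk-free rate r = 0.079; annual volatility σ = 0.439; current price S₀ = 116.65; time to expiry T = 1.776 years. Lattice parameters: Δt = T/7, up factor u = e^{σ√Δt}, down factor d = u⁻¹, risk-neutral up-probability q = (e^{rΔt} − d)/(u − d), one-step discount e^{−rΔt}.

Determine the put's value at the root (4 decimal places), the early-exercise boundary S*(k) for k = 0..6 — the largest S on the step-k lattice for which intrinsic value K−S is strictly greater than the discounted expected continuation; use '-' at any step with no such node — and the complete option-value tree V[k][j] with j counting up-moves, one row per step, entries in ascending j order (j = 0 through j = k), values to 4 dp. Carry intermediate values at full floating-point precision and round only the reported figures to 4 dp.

params: Δt=0.25371 u=1.24748 d=0.80162 q=0.49035 e^(-rΔt)=0.98016
t_7 payoffs: 91.8485 78.0483 56.5724 23.1514 0.0000 0.0000 0.0000 0.0000
t_6: node(6,0) S=30.9518 payoff=85.7082 vs cont=83.3932 → 85.7082 [stop]  node(6,1) S=48.1673 payoff=68.4927 vs cont=66.1777 → 68.4927 [stop]  node(6,2) S=74.9581 payoff=41.7019 vs cont=39.3869 → 41.7019 [stop]  node(6,3) S=116.6500 payoff=0.0100 vs cont=11.5649 → 11.5649 [wait]  node(6,4) S=181.5311 payoff=0.0000 vs cont=0.0000 → 0.0000 [wait]  node(6,5) S=282.4993 payoff=0.0000 vs cont=0.0000 → 0.0000 [wait]  node(6,6) S=439.6264 payoff=0.0000 vs cont=0.0000 → 0.0000 [wait]  ⇒ S*(6)=74.9581
t_5: node(5,0) S=38.6117 payoff=78.0483 vs cont=75.7333 → 78.0483 [stop]  node(5,1) S=60.0876 payoff=56.5724 vs cont=54.2574 → 56.5724 [stop]  node(5,2) S=93.5086 payoff=23.1514 vs cont=26.3900 → 26.3900 [wait]  node(5,3) S=145.5184 payoff=0.0000 vs cont=5.7771 → 5.7771 [wait]  node(5,4) S=226.4562 payoff=0.0000 vs cont=0.0000 → 0.0000 [wait]  node(5,5) S=352.4119 payoff=0.0000 vs cont=0.0000 → 0.0000 [wait]  ⇒ S*(5)=60.0876
t_4: node(4,0) S=48.1673 payoff=68.4927 vs cont=66.1777 → 68.4927 [stop]  node(4,1) S=74.9581 payoff=41.7019 vs cont=40.9435 → 41.7019 [stop]  node(4,2) S=116.6500 payoff=0.0100 vs cont=15.9593 → 15.9593 [wait]  node(4,3) S=181.5311 payoff=0.0000 vs cont=2.8859 → 2.8859 [wait]  node(4,4) S=282.4993 payoff=0.0000 vs cont=0.0000 → 0.0000 [wait]  ⇒ S*(4)=74.9581
t_3: node(3,0) S=60.0876 payoff=56.5724 vs cont=54.2574 → 56.5724 [stop]  node(3,1) S=93.5086 payoff=23.1514 vs cont=28.5020 → 28.5020 [wait]  node(3,2) S=145.5184 payoff=0.0000 vs cont=9.3593 → 9.3593 [wait]  node(3,3) S=226.4562 payoff=0.0000 vs cont=1.4416 → 1.4416 [wait]  ⇒ S*(3)=60.0876
t_2: node(2,0) S=74.9581 payoff=41.7019 vs cont=41.9585 → 41.9585 [wait]  node(2,1) S=116.6500 payoff=0.0100 vs cont=18.7360 → 18.7360 [wait]  node(2,2) S=181.5311 payoff=0.0000 vs cont=5.3681 → 5.3681 [wait]  ⇒ S*(2)=-
t_1: node(1,0) S=93.5086 payoff=23.1514 vs cont=29.9647 → 29.9647 [wait]  node(1,1) S=145.5184 payoff=0.0000 vs cont=11.9393 → 11.9393 [wait]  ⇒ S*(1)=-
t_0: node(0,0) S=116.6500 payoff=0.0100 vs cont=20.7067 → 20.7067 [wait]  ⇒ S*(0)=-

price = 20.7067
boundary = - - - 60.0876 74.9581 60.0876 74.9581
tree:
20.7067
29.9647 11.9393
41.9585 18.7360 5.3681
56.5724 28.5020 9.3593 1.4416
68.4927 41.7019 15.9593 2.8859 0.0000
78.0483 56.5724 26.3900 5.7771 0.0000 0.0000
85.7082 68.4927 41.7019 11.5649 0.0000 0.0000 0.0000
91.8485 78.0483 56.5724 23.1514 0.0000 0.0000 0.0000 0.0000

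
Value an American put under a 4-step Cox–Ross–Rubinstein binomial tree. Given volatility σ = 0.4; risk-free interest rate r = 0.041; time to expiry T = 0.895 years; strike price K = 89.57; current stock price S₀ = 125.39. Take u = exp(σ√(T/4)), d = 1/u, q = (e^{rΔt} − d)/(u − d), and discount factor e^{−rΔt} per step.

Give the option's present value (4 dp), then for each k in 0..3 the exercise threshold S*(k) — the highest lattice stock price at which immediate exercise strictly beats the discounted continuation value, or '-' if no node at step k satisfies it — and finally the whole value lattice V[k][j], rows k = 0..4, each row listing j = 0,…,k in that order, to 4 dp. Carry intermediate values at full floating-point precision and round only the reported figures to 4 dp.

price = 3.2997
boundary = - - - 71.0797
tree:
3.2997
5.9001 0.5127
10.4838 0.9894 0.0000
18.4903 1.9094 0.0000 0.0000
30.7434 3.6848 0.0000 0.0000 0.0000

Δt=0.22375  u=1.20829  d=0.82761  q=0.47705  discount=0.99087
step 4 (expiry): payoffs max(K−S,0) = 30.7434 3.6848 0.0000 0.0000 0.0000
step 3: (k=3,j=0): S=71.0797, (K−S)⁺=18.4903, hold=17.6723 ⇒ V=18.4903 exercise | (k=3,j=1): S=103.7745, (K−S)⁺=0.0000, hold=1.9094 ⇒ V=1.9094 continue | (k=3,j=2): S=151.5079, (K−S)⁺=0.0000, hold=0.0000 ⇒ V=0.0000 continue | (k=3,j=3): S=221.1974, (K−S)⁺=0.0000, hold=0.0000 ⇒ V=0.0000 continue  boundary S*=71.0797
step 2: (k=2,j=0): S=85.8852, (K−S)⁺=3.6848, hold=10.4838 ⇒ V=10.4838 continue | (k=2,j=1): S=125.3900, (K−S)⁺=0.0000, hold=0.9894 ⇒ V=0.9894 continue | (k=2,j=2): S=183.0660, (K−S)⁺=0.0000, hold=0.0000 ⇒ V=0.0000 continue  boundary S*=-
step 1: (k=1,j=0): S=103.7745, (K−S)⁺=0.0000, hold=5.9001 ⇒ V=5.9001 continue | (k=1,j=1): S=151.5079, (K−S)⁺=0.0000, hold=0.5127 ⇒ V=0.5127 continue  boundary S*=-
step 0: (k=0,j=0): S=125.3900, (K−S)⁺=0.0000, hold=3.2997 ⇒ V=3.2997 continue  boundary S*=-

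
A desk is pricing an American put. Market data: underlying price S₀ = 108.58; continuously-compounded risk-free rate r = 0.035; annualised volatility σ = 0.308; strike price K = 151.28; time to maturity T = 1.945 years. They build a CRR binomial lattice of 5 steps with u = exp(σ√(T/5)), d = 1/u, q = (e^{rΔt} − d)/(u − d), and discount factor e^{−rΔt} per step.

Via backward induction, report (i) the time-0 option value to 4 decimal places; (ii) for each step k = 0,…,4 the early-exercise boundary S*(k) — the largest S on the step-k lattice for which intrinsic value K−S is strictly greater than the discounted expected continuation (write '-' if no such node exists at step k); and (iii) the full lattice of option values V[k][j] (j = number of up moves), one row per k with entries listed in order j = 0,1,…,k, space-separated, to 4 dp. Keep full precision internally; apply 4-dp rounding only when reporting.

price = 45.4862
boundary = - 89.6029 73.9426 89.6029 108.5800
tree:
45.4862
61.6771 29.7496
77.3374 43.8631 15.7538
90.2607 61.6771 26.3750 5.0347
100.9254 77.3374 42.7000 9.9600 0.0000
109.7261 90.2607 61.6771 19.7038 0.0000 0.0000

Δt=0.38900  u=1.21179  d=0.82523  q=0.48758  discount=0.98648
step 5 (expiry): payoffs max(K−S,0) = 109.7261 90.2607 61.6771 19.7038 0.0000 0.0000
step 4: (k=4,j=0): S=50.3546, (K−S)⁺=100.9254, hold=98.8797 ⇒ V=100.9254 exercise | (k=4,j=1): S=73.9426, (K−S)⁺=77.3374, hold=75.2917 ⇒ V=77.3374 exercise | (k=4,j=2): S=108.5800, (K−S)⁺=42.7000, hold=40.6543 ⇒ V=42.7000 exercise | (k=4,j=3): S=159.4429, (K−S)⁺=0.0000, hold=9.9600 ⇒ V=9.9600 continue | (k=4,j=4): S=234.1317, (K−S)⁺=0.0000, hold=0.0000 ⇒ V=0.0000 continue  boundary S*=108.5800
step 3: (k=3,j=0): S=61.0193, (K−S)⁺=90.2607, hold=88.2150 ⇒ V=90.2607 exercise | (k=3,j=1): S=89.6029, (K−S)⁺=61.6771, hold=59.6313 ⇒ V=61.6771 exercise | (k=3,j=2): S=131.5762, (K−S)⁺=19.7038, hold=26.3750 ⇒ V=26.3750 continue | (k=3,j=3): S=193.2114, (K−S)⁺=0.0000, hold=5.0347 ⇒ V=5.0347 continue  boundary S*=89.6029
step 2: (k=2,j=0): S=73.9426, (K−S)⁺=77.3374, hold=75.2917 ⇒ V=77.3374 exercise | (k=2,j=1): S=108.5800, (K−S)⁺=42.7000, hold=43.8631 ⇒ V=43.8631 continue | (k=2,j=2): S=159.4429, (K−S)⁺=0.0000, hold=15.7538 ⇒ V=15.7538 continue  boundary S*=73.9426
step 1: (k=1,j=0): S=89.6029, (K−S)⁺=61.6771, hold=60.1908 ⇒ V=61.6771 exercise | (k=1,j=1): S=131.5762, (K−S)⁺=19.7038, hold=29.7496 ⇒ V=29.7496 continue  boundary S*=89.6029
step 0: (k=0,j=0): S=108.5800, (K−S)⁺=42.7000, hold=45.4862 ⇒ V=45.4862 continue  boundary S*=-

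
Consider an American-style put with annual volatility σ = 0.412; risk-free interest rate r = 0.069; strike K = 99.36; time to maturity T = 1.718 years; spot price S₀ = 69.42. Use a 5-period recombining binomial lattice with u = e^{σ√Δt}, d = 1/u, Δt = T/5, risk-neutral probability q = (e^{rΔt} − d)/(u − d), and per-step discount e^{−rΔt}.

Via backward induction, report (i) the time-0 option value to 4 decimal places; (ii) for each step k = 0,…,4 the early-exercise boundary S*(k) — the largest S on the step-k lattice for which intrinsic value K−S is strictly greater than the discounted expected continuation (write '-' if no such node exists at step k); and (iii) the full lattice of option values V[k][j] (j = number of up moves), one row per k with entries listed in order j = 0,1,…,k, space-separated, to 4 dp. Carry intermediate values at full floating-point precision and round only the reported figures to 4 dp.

price = 31.9935
boundary = - 54.5257 42.8270 54.5257 69.4200
tree:
31.9935
44.8343 20.1501
56.5330 30.7533 10.0631
65.7217 44.8343 17.5537 2.7325
72.9390 56.5330 29.9400 5.4767 0.0000
78.6077 65.7217 44.8343 10.9771 0.0000 0.0000

Δt=0.34360, u=1.27316, d=0.78545, q=0.48911, disc=e^(-rΔt)=0.97657
k=5 terminal: V=max(K-S,0) → 78.6077 65.7217 44.8343 10.9771 0.0000 0.0000
k=4: j=0 S=26.4210 intr=72.9390 cont=70.6110 V=72.9390[EX]; j=1 S=42.8270 intr=56.5330 cont=54.2051 V=56.5330[EX]; j=2 S=69.4200 intr=29.9400 cont=27.6120 V=29.9400[EX]; j=3 S=112.5258 intr=0.0000 cont=5.4767 V=5.4767[hold]; j=4 S=182.3978 intr=0.0000 cont=0.0000 V=0.0000[hold]  S*(4)=69.4200
k=3: j=0 S=33.6383 intr=65.7217 cont=63.3938 V=65.7217[EX]; j=1 S=54.5257 intr=44.8343 cont=42.5064 V=44.8343[EX]; j=2 S=88.3829 intr=10.9771 cont=17.5537 V=17.5537[hold]; j=3 S=143.2636 intr=0.0000 cont=2.7325 V=2.7325[hold]  S*(3)=54.5257
k=2: j=0 S=42.8270 intr=56.5330 cont=54.2051 V=56.5330[EX]; j=1 S=69.4200 intr=29.9400 cont=30.7533 V=30.7533[hold]; j=2 S=112.5258 intr=0.0000 cont=10.0631 V=10.0631[hold]  S*(2)=42.8270
k=1: j=0 S=54.5257 intr=44.8343 cont=42.8949 V=44.8343[EX]; j=1 S=88.3829 intr=10.9771 cont=20.1501 V=20.1501[hold]  S*(1)=54.5257
k=0: j=0 S=69.4200 intr=29.9400 cont=31.9935 V=31.9935[hold]  S*(0)=-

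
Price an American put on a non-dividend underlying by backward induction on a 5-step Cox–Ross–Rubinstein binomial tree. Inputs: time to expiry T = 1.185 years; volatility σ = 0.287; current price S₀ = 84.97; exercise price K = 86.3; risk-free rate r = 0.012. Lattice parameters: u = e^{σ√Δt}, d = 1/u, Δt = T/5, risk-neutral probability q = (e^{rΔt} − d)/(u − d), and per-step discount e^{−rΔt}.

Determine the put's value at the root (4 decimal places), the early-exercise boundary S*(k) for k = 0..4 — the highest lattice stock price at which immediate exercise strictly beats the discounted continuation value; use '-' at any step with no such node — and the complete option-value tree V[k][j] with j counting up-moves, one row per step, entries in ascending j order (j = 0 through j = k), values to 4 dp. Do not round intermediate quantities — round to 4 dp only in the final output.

params: Δt=0.23700 u=1.14995 d=0.86960 q=0.47529 e^(-rΔt)=0.99716
t_5 payoffs: 44.0459 30.4237 12.4099 0.0000 0.0000 0.0000
t_4: node(4,0) S=48.5902 payoff=37.7098 vs cont=37.4647 → 37.7098 [stop]  node(4,1) S=64.2550 payoff=22.0450 vs cont=21.7999 → 22.0450 [stop]  node(4,2) S=84.9700 payoff=1.3300 vs cont=6.4931 → 6.4931 [wait]  node(4,3) S=112.3632 payoff=0.0000 vs cont=0.0000 → 0.0000 [wait]  node(4,4) S=148.5877 payoff=0.0000 vs cont=0.0000 → 0.0000 [wait]  ⇒ S*(4)=64.2550
t_3: node(3,0) S=55.8763 payoff=30.4237 vs cont=30.1786 → 30.4237 [stop]  node(3,1) S=73.8901 payoff=12.4099 vs cont=14.6118 → 14.6118 [wait]  node(3,2) S=97.7113 payoff=0.0000 vs cont=3.3974 → 3.3974 [wait]  node(3,3) S=129.2122 payoff=0.0000 vs cont=0.0000 → 0.0000 [wait]  ⇒ S*(3)=55.8763
t_2: node(2,0) S=64.2550 payoff=22.0450 vs cont=22.8435 → 22.8435 [wait]  node(2,1) S=84.9700 payoff=1.3300 vs cont=9.2554 → 9.2554 [wait]  node(2,2) S=112.3632 payoff=0.0000 vs cont=1.7776 → 1.7776 [wait]  ⇒ S*(2)=-
t_1: node(1,0) S=73.8901 payoff=12.4099 vs cont=16.3387 → 16.3387 [wait]  node(1,1) S=97.7113 payoff=0.0000 vs cont=5.6851 → 5.6851 [wait]  ⇒ S*(1)=-
t_0: node(0,0) S=84.9700 payoff=1.3300 vs cont=11.2432 → 11.2432 [wait]  ⇒ S*(0)=-

price = 11.2432
boundary = - - - 55.8763 64.2550
tree:
11.2432
16.3387 5.6851
22.8435 9.2554 1.7776
30.4237 14.6118 3.3974 0.0000
37.7098 22.0450 6.4931 0.0000 0.0000
44.0459 30.4237 12.4099 0.0000 0.0000 0.0000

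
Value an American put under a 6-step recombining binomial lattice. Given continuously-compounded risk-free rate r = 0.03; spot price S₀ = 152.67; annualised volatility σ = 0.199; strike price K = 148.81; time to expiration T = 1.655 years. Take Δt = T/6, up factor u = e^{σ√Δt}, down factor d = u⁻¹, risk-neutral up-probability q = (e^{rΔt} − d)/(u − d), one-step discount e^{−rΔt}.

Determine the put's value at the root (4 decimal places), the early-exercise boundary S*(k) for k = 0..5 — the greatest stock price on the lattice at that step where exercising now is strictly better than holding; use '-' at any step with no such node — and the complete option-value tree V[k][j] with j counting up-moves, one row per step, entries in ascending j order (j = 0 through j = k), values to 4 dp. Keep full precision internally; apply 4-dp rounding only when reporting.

price = 10.5605
boundary = - - - 111.5793 123.8721 111.5793
tree:
10.5605
16.7557 4.8636
25.5940 8.6558 1.3507
37.2307 14.9865 2.7998 0.0000
48.3037 24.9379 5.8037 0.0000 0.0000
58.2777 37.2307 12.0304 0.0000 0.0000 0.0000
67.2620 48.3037 24.9379 0.0000 0.0000 0.0000 0.0000

Δt=0.27583  u=1.11017  d=0.90076  q=0.51357  discount=0.99176
step 6 (expiry): payoffs max(K−S,0) = 67.2620 48.3037 24.9379 0.0000 0.0000 0.0000 0.0000
step 5: (k=5,j=0): S=90.5323, (K−S)⁺=58.2777, hold=57.0514 ⇒ V=58.2777 exercise | (k=5,j=1): S=111.5793, (K−S)⁺=37.2307, hold=36.0044 ⇒ V=37.2307 exercise | (k=5,j=2): S=137.5193, (K−S)⁺=11.2907, hold=12.0304 ⇒ V=12.0304 continue | (k=5,j=3): S=169.4899, (K−S)⁺=0.0000, hold=0.0000 ⇒ V=0.0000 continue | (k=5,j=4): S=208.8930, (K−S)⁺=0.0000, hold=0.0000 ⇒ V=0.0000 continue | (k=5,j=5): S=257.4566, (K−S)⁺=0.0000, hold=0.0000 ⇒ V=0.0000 continue  boundary S*=111.5793
step 4: (k=4,j=0): S=100.5063, (K−S)⁺=48.3037, hold=47.0773 ⇒ V=48.3037 exercise | (k=4,j=1): S=123.8721, (K−S)⁺=24.9379, hold=24.0883 ⇒ V=24.9379 exercise | (k=4,j=2): S=152.6700, (K−S)⁺=0.0000, hold=5.8037 ⇒ V=5.8037 continue | (k=4,j=3): S=188.1628, (K−S)⁺=0.0000, hold=0.0000 ⇒ V=0.0000 continue | (k=4,j=4): S=231.9070, (K−S)⁺=0.0000, hold=0.0000 ⇒ V=0.0000 continue  boundary S*=123.8721
step 3: (k=3,j=0): S=111.5793, (K−S)⁺=37.2307, hold=36.0044 ⇒ V=37.2307 exercise | (k=3,j=1): S=137.5193, (K−S)⁺=11.2907, hold=14.9865 ⇒ V=14.9865 continue | (k=3,j=2): S=169.4899, (K−S)⁺=0.0000, hold=2.7998 ⇒ V=2.7998 continue | (k=3,j=3): S=208.8930, (K−S)⁺=0.0000, hold=0.0000 ⇒ V=0.0000 continue  boundary S*=111.5793
step 2: (k=2,j=0): S=123.8721, (K−S)⁺=24.9379, hold=25.5940 ⇒ V=25.5940 continue | (k=2,j=1): S=152.6700, (K−S)⁺=0.0000, hold=8.6558 ⇒ V=8.6558 continue | (k=2,j=2): S=188.1628, (K−S)⁺=0.0000, hold=1.3507 ⇒ V=1.3507 continue  boundary S*=-
step 1: (k=1,j=0): S=137.5193, (K−S)⁺=11.2907, hold=16.7557 ⇒ V=16.7557 continue | (k=1,j=1): S=169.4899, (K−S)⁺=0.0000, hold=4.8636 ⇒ V=4.8636 continue  boundary S*=-
step 0: (k=0,j=0): S=152.6700, (K−S)⁺=0.0000, hold=10.5605 ⇒ V=10.5605 continue  boundary S*=-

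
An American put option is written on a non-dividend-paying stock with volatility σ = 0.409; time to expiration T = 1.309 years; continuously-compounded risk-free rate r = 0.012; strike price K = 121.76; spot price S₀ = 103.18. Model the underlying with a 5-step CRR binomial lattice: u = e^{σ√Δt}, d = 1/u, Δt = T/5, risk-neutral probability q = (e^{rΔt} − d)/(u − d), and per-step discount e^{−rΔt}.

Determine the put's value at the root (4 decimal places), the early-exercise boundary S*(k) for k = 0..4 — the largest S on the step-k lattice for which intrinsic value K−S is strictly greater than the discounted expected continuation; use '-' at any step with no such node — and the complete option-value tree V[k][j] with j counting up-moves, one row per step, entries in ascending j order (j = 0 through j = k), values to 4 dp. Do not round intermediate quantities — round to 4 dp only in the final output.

price = 29.9836
boundary = - - 67.8931 55.0732 67.8931
tree:
29.9836
41.0792 16.9184
53.8669 26.0666 6.0925
66.6868 38.6280 11.2210 0.0000
77.0859 53.8669 20.6665 0.0000 0.0000
85.5215 66.6868 38.0629 0.0000 0.0000 0.0000

params: Δt=0.26180 u=1.23278 d=0.81118 q=0.45534 e^(-rΔt)=0.99686
t_5 payoffs: 85.5215 66.6868 38.0629 0.0000 0.0000 0.0000
t_4: node(4,0) S=44.6741 payoff=77.0859 vs cont=76.7040 → 77.0859 [stop]  node(4,1) S=67.8931 payoff=53.8669 vs cont=53.4850 → 53.8669 [stop]  node(4,2) S=103.1800 payoff=18.5800 vs cont=20.6665 → 20.6665 [wait]  node(4,3) S=156.8071 payoff=0.0000 vs cont=0.0000 → 0.0000 [wait]  node(4,4) S=238.3064 payoff=0.0000 vs cont=0.0000 → 0.0000 [wait]  ⇒ S*(4)=67.8931
t_3: node(3,0) S=55.0732 payoff=66.6868 vs cont=66.3049 → 66.6868 [stop]  node(3,1) S=83.6971 payoff=38.0629 vs cont=38.6280 → 38.6280 [wait]  node(3,2) S=127.1981 payoff=0.0000 vs cont=11.2210 → 11.2210 [wait]  node(3,3) S=193.3084 payoff=0.0000 vs cont=0.0000 → 0.0000 [wait]  ⇒ S*(3)=55.0732
t_2: node(2,0) S=67.8931 payoff=53.8669 vs cont=53.7415 → 53.8669 [stop]  node(2,1) S=103.1800 payoff=18.5800 vs cont=26.0666 → 26.0666 [wait]  node(2,2) S=156.8071 payoff=0.0000 vs cont=6.0925 → 6.0925 [wait]  ⇒ S*(2)=67.8931
t_1: node(1,0) S=83.6971 payoff=38.0629 vs cont=41.0792 → 41.0792 [wait]  node(1,1) S=127.1981 payoff=0.0000 vs cont=16.9184 → 16.9184 [wait]  ⇒ S*(1)=-
t_0: node(0,0) S=103.1800 payoff=18.5800 vs cont=29.9836 → 29.9836 [wait]  ⇒ S*(0)=-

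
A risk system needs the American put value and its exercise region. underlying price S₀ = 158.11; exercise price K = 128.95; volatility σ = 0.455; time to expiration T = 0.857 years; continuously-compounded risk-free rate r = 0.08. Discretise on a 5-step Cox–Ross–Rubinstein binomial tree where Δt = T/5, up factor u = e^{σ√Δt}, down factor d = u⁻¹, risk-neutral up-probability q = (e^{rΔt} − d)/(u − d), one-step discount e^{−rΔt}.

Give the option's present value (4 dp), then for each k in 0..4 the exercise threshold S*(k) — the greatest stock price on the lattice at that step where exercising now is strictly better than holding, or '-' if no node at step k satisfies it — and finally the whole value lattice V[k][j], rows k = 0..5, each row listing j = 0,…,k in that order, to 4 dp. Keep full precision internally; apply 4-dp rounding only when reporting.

params: Δt=0.17140 u=1.20728 d=0.82831 q=0.48948 e^(-rΔt)=0.98638
t_5 payoffs: 67.3027 39.0971 0.0000 0.0000 0.0000 0.0000
t_4: node(4,0) S=74.4258 payoff=54.5242 vs cont=52.7681 → 54.5242 [stop]  node(4,1) S=108.4779 payoff=20.4721 vs cont=19.6881 → 20.4721 [stop]  node(4,2) S=158.1100 payoff=0.0000 vs cont=0.0000 → 0.0000 [wait]  node(4,3) S=230.4503 payoff=0.0000 vs cont=0.0000 → 0.0000 [wait]  node(4,4) S=335.8887 payoff=0.0000 vs cont=0.0000 → 0.0000 [wait]  ⇒ S*(4)=108.4779
t_3: node(3,0) S=89.8529 payoff=39.0971 vs cont=37.3410 → 39.0971 [stop]  node(3,1) S=130.9635 payoff=0.0000 vs cont=10.3091 → 10.3091 [wait]  node(3,2) S=190.8835 payoff=0.0000 vs cont=0.0000 → 0.0000 [wait]  node(3,3) S=278.2187 payoff=0.0000 vs cont=0.0000 → 0.0000 [wait]  ⇒ S*(3)=89.8529
t_2: node(2,0) S=108.4779 payoff=20.4721 vs cont=24.6655 → 24.6655 [wait]  node(2,1) S=158.1100 payoff=0.0000 vs cont=5.1914 → 5.1914 [wait]  node(2,2) S=230.4503 payoff=0.0000 vs cont=0.0000 → 0.0000 [wait]  ⇒ S*(2)=-
t_1: node(1,0) S=130.9635 payoff=0.0000 vs cont=14.9273 → 14.9273 [wait]  node(1,1) S=190.8835 payoff=0.0000 vs cont=2.6142 → 2.6142 [wait]  ⇒ S*(1)=-
t_0: node(0,0) S=158.1100 payoff=0.0000 vs cont=8.7791 → 8.7791 [wait]  ⇒ S*(0)=-

price = 8.7791
boundary = - - - 89.8529 108.4779
tree:
8.7791
14.9273 2.6142
24.6655 5.1914 0.0000
39.0971 10.3091 0.0000 0.0000
54.5242 20.4721 0.0000 0.0000 0.0000
67.3027 39.0971 0.0000 0.0000 0.0000 0.0000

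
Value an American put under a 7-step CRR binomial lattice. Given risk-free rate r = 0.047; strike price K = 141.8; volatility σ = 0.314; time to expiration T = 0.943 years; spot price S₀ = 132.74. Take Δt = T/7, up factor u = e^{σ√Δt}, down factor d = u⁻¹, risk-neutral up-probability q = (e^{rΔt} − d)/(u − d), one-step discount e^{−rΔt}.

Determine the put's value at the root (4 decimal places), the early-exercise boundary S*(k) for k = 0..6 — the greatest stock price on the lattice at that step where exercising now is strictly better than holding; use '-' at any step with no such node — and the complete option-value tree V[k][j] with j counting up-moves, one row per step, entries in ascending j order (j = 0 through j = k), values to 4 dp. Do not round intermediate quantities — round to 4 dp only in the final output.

price = 18.7207
boundary = - - - 93.9390 105.4139 93.9390 105.4139
tree:
18.7207
26.6125 11.0267
36.4597 17.0536 5.1092
47.8610 25.4640 8.8171 1.4474
58.0868 36.3861 14.8099 2.9057 0.0000
67.1994 47.8610 23.9281 5.8333 0.0000 0.0000
75.3201 58.0868 36.3861 11.7106 0.0000 0.0000 0.0000
82.5568 67.1994 47.8610 23.5095 0.0000 0.0000 0.0000 0.0000

params: Δt=0.13471 u=1.12215 d=0.89114 q=0.49872 e^(-rΔt)=0.99369
t_7 payoffs: 82.5568 67.1994 47.8610 23.5095 0.0000 0.0000 0.0000 0.0000
t_6: node(6,0) S=66.4799 payoff=75.3201 vs cont=74.4251 → 75.3201 [stop]  node(6,1) S=83.7132 payoff=58.0868 vs cont=57.1918 → 58.0868 [stop]  node(6,2) S=105.4139 payoff=36.3861 vs cont=35.4911 → 36.3861 [stop]  node(6,3) S=132.7400 payoff=9.0600 vs cont=11.7106 → 11.7106 [wait]  node(6,4) S=167.1497 payoff=0.0000 vs cont=0.0000 → 0.0000 [wait]  node(6,5) S=210.4794 payoff=0.0000 vs cont=0.0000 → 0.0000 [wait]  node(6,6) S=265.0412 payoff=0.0000 vs cont=0.0000 → 0.0000 [wait]  ⇒ S*(6)=105.4139
t_5: node(5,0) S=74.6006 payoff=67.1994 vs cont=66.3044 → 67.1994 [stop]  node(5,1) S=93.9390 payoff=47.8610 vs cont=46.9660 → 47.8610 [stop]  node(5,2) S=118.2905 payoff=23.5095 vs cont=23.9281 → 23.9281 [wait]  node(5,3) S=148.9545 payoff=0.0000 vs cont=5.8333 → 5.8333 [wait]  node(5,4) S=187.5675 payoff=0.0000 vs cont=0.0000 → 0.0000 [wait]  node(5,5) S=236.1900 payoff=0.0000 vs cont=0.0000 → 0.0000 [wait]  ⇒ S*(5)=93.9390
t_4: node(4,0) S=83.7132 payoff=58.0868 vs cont=57.1918 → 58.0868 [stop]  node(4,1) S=105.4139 payoff=36.3861 vs cont=35.6985 → 36.3861 [stop]  node(4,2) S=132.7400 payoff=9.0600 vs cont=14.8099 → 14.8099 [wait]  node(4,3) S=167.1497 payoff=0.0000 vs cont=2.9057 → 2.9057 [wait]  node(4,4) S=210.4794 payoff=0.0000 vs cont=0.0000 → 0.0000 [wait]  ⇒ S*(4)=105.4139
t_3: node(3,0) S=93.9390 payoff=47.8610 vs cont=46.9660 → 47.8610 [stop]  node(3,1) S=118.2905 payoff=23.5095 vs cont=25.4640 → 25.4640 [wait]  node(3,2) S=148.9545 payoff=0.0000 vs cont=8.8171 → 8.8171 [wait]  node(3,3) S=187.5675 payoff=0.0000 vs cont=1.4474 → 1.4474 [wait]  ⇒ S*(3)=93.9390
t_2: node(2,0) S=105.4139 payoff=36.3861 vs cont=36.4597 → 36.4597 [wait]  node(2,1) S=132.7400 payoff=9.0600 vs cont=17.0536 → 17.0536 [wait]  node(2,2) S=167.1497 payoff=0.0000 vs cont=5.1092 → 5.1092 [wait]  ⇒ S*(2)=-
t_1: node(1,0) S=118.2905 payoff=23.5095 vs cont=26.6125 → 26.6125 [wait]  node(1,1) S=148.9545 payoff=0.0000 vs cont=11.0267 → 11.0267 [wait]  ⇒ S*(1)=-
t_0: node(0,0) S=132.7400 payoff=9.0600 vs cont=18.7207 → 18.7207 [wait]  ⇒ S*(0)=-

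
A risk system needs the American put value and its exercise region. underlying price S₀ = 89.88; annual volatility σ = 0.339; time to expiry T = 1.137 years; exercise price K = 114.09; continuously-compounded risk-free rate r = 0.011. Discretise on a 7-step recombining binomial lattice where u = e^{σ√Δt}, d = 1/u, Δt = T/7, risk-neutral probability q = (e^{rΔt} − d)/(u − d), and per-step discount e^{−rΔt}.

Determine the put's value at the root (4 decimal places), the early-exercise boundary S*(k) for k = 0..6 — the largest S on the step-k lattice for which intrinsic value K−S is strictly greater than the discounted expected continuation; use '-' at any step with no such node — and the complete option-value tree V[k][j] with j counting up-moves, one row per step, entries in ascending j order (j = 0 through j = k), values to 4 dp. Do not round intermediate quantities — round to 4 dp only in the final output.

price = 29.2552
boundary = - - - 59.6563 68.3899 78.4021 89.8800
tree:
29.2552
37.2294 20.4607
45.8210 27.7755 12.3692
54.4337 36.3763 18.2758 5.8198
62.0520 45.7001 26.1015 9.6055 1.6142
68.6974 54.4337 35.6879 15.4946 3.0652 0.0000
74.4942 62.0520 45.7001 24.2100 5.8202 0.0000 0.0000
79.5507 68.6974 54.4337 35.6879 11.0517 0.0000 0.0000 0.0000

Δt=0.16243  u=1.14640  d=0.87230  q=0.47242  discount=0.99821
step 7 (expiry): payoffs max(K−S,0) = 79.5507 68.6974 54.4337 35.6879 11.0517 0.0000 0.0000 0.0000
step 6: (k=6,j=0): S=39.5958, (K−S)⁺=74.4942, hold=74.2905 ⇒ V=74.4942 exercise | (k=6,j=1): S=52.0380, (K−S)⁺=62.0520, hold=61.8483 ⇒ V=62.0520 exercise | (k=6,j=2): S=68.3899, (K−S)⁺=45.7001, hold=45.4964 ⇒ V=45.7001 exercise | (k=6,j=3): S=89.8800, (K−S)⁺=24.2100, hold=24.0063 ⇒ V=24.2100 exercise | (k=6,j=4): S=118.1229, (K−S)⁺=0.0000, hold=5.8202 ⇒ V=5.8202 continue | (k=6,j=5): S=155.2406, (K−S)⁺=0.0000, hold=0.0000 ⇒ V=0.0000 continue | (k=6,j=6): S=204.0218, (K−S)⁺=0.0000, hold=0.0000 ⇒ V=0.0000 continue  boundary S*=89.8800
step 5: (k=5,j=0): S=45.3926, (K−S)⁺=68.6974, hold=68.4937 ⇒ V=68.6974 exercise | (k=5,j=1): S=59.6563, (K−S)⁺=54.4337, hold=54.2300 ⇒ V=54.4337 exercise | (k=5,j=2): S=78.4021, (K−S)⁺=35.6879, hold=35.4843 ⇒ V=35.6879 exercise | (k=5,j=3): S=103.0383, (K−S)⁺=11.0517, hold=15.4946 ⇒ V=15.4946 continue | (k=5,j=4): S=135.4159, (K−S)⁺=0.0000, hold=3.0652 ⇒ V=3.0652 continue | (k=5,j=5): S=177.9676, (K−S)⁺=0.0000, hold=0.0000 ⇒ V=0.0000 continue  boundary S*=78.4021
step 4: (k=4,j=0): S=52.0380, (K−S)⁺=62.0520, hold=61.8483 ⇒ V=62.0520 exercise | (k=4,j=1): S=68.3899, (K−S)⁺=45.7001, hold=45.4964 ⇒ V=45.7001 exercise | (k=4,j=2): S=89.8800, (K−S)⁺=24.2100, hold=26.1015 ⇒ V=26.1015 continue | (k=4,j=3): S=118.1229, (K−S)⁺=0.0000, hold=9.6055 ⇒ V=9.6055 continue | (k=4,j=4): S=155.2406, (K−S)⁺=0.0000, hold=1.6142 ⇒ V=1.6142 continue  boundary S*=68.3899
step 3: (k=3,j=0): S=59.6563, (K−S)⁺=54.4337, hold=54.2300 ⇒ V=54.4337 exercise | (k=3,j=1): S=78.4021, (K−S)⁺=35.6879, hold=36.3763 ⇒ V=36.3763 continue | (k=3,j=2): S=103.0383, (K−S)⁺=11.0517, hold=18.2758 ⇒ V=18.2758 continue | (k=3,j=3): S=135.4159, (K−S)⁺=0.0000, hold=5.8198 ⇒ V=5.8198 continue  boundary S*=59.6563
step 2: (k=2,j=0): S=68.3899, (K−S)⁺=45.7001, hold=45.8210 ⇒ V=45.8210 continue | (k=2,j=1): S=89.8800, (K−S)⁺=24.2100, hold=27.7755 ⇒ V=27.7755 continue | (k=2,j=2): S=118.1229, (K−S)⁺=0.0000, hold=12.3692 ⇒ V=12.3692 continue  boundary S*=-
step 1: (k=1,j=0): S=78.4021, (K−S)⁺=35.6879, hold=37.2294 ⇒ V=37.2294 continue | (k=1,j=1): S=103.0383, (K−S)⁺=11.0517, hold=20.4607 ⇒ V=20.4607 continue  boundary S*=-
step 0: (k=0,j=0): S=89.8800, (K−S)⁺=24.2100, hold=29.2552 ⇒ V=29.2552 continue  boundary S*=-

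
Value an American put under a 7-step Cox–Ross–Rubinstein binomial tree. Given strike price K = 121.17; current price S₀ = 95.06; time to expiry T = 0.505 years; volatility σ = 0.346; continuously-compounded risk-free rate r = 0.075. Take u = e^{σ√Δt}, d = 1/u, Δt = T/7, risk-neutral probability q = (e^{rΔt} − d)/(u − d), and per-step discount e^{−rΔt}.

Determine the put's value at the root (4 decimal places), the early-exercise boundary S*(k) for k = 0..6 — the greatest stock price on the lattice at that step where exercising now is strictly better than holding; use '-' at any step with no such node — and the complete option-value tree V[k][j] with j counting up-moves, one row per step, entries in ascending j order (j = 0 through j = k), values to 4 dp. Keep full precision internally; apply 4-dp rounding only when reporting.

Δt=0.07214  u=1.09739  d=0.91125  q=0.50593  discount=0.99460
step 7 (expiry): payoffs max(K−S,0) = 71.5709 61.4397 49.2390 34.5462 16.8522 0.0000 0.0000 0.0000
step 6: (k=6,j=0): S=54.4295, (K−S)⁺=66.7405, hold=66.0866 ⇒ V=66.7405 exercise | (k=6,j=1): S=65.5474, (K−S)⁺=55.6226, hold=54.9687 ⇒ V=55.6226 exercise | (k=6,j=2): S=78.9363, (K−S)⁺=42.2337, hold=41.5799 ⇒ V=42.2337 exercise | (k=6,j=3): S=95.0600, (K−S)⁺=26.1100, hold=25.4562 ⇒ V=26.1100 exercise | (k=6,j=4): S=114.4772, (K−S)⁺=6.6928, hold=8.2812 ⇒ V=8.2812 continue | (k=6,j=5): S=137.8606, (K−S)⁺=0.0000, hold=0.0000 ⇒ V=0.0000 continue | (k=6,j=6): S=166.0203, (K−S)⁺=0.0000, hold=0.0000 ⇒ V=0.0000 continue  boundary S*=95.0600
step 5: (k=5,j=0): S=59.7303, (K−S)⁺=61.4397, hold=60.7858 ⇒ V=61.4397 exercise | (k=5,j=1): S=71.9310, (K−S)⁺=49.2390, hold=48.5851 ⇒ V=49.2390 exercise | (k=5,j=2): S=86.6238, (K−S)⁺=34.5462, hold=33.8923 ⇒ V=34.5462 exercise | (k=5,j=3): S=104.3178, (K−S)⁺=16.8522, hold=16.9977 ⇒ V=16.9977 continue | (k=5,j=4): S=125.6260, (K−S)⁺=0.0000, hold=4.0694 ⇒ V=4.0694 continue | (k=5,j=5): S=151.2866, (K−S)⁺=0.0000, hold=0.0000 ⇒ V=0.0000 continue  boundary S*=86.6238
step 4: (k=4,j=0): S=65.5474, (K−S)⁺=55.6226, hold=54.9687 ⇒ V=55.6226 exercise | (k=4,j=1): S=78.9363, (K−S)⁺=42.2337, hold=41.5799 ⇒ V=42.2337 exercise | (k=4,j=2): S=95.0600, (K−S)⁺=26.1100, hold=25.5293 ⇒ V=26.1100 exercise | (k=4,j=3): S=114.4772, (K−S)⁺=6.6928, hold=10.4004 ⇒ V=10.4004 continue | (k=4,j=4): S=137.8606, (K−S)⁺=0.0000, hold=1.9997 ⇒ V=1.9997 continue  boundary S*=95.0600
step 3: (k=3,j=0): S=71.9310, (K−S)⁺=49.2390, hold=48.5851 ⇒ V=49.2390 exercise | (k=3,j=1): S=86.6238, (K−S)⁺=34.5462, hold=33.8923 ⇒ V=34.5462 exercise | (k=3,j=2): S=104.3178, (K−S)⁺=16.8522, hold=18.0640 ⇒ V=18.0640 continue | (k=3,j=3): S=125.6260, (K−S)⁺=0.0000, hold=6.1171 ⇒ V=6.1171 continue  boundary S*=86.6238
step 2: (k=2,j=0): S=78.9363, (K−S)⁺=42.2337, hold=41.5799 ⇒ V=42.2337 exercise | (k=2,j=1): S=95.0600, (K−S)⁺=26.1100, hold=26.0659 ⇒ V=26.1100 exercise | (k=2,j=2): S=114.4772, (K−S)⁺=6.6928, hold=11.9548 ⇒ V=11.9548 continue  boundary S*=95.0600
step 1: (k=1,j=0): S=86.6238, (K−S)⁺=34.5462, hold=33.8923 ⇒ V=34.5462 exercise | (k=1,j=1): S=104.3178, (K−S)⁺=16.8522, hold=18.8462 ⇒ V=18.8462 continue  boundary S*=86.6238
step 0: (k=0,j=0): S=95.0600, (K−S)⁺=26.1100, hold=26.4595 ⇒ V=26.4595 continue  boundary S*=-

price = 26.4595
boundary = - 86.6238 95.0600 86.6238 95.0600 86.6238 95.0600
tree:
26.4595
34.5462 18.8462
42.2337 26.1100 11.9548
49.2390 34.5462 18.0640 6.1171
55.6226 42.2337 26.1100 10.4004 1.9997
61.4397 49.2390 34.5462 16.9977 4.0694 0.0000
66.7405 55.6226 42.2337 26.1100 8.2812 0.0000 0.0000
71.5709 61.4397 49.2390 34.5462 16.8522 0.0000 0.0000 0.0000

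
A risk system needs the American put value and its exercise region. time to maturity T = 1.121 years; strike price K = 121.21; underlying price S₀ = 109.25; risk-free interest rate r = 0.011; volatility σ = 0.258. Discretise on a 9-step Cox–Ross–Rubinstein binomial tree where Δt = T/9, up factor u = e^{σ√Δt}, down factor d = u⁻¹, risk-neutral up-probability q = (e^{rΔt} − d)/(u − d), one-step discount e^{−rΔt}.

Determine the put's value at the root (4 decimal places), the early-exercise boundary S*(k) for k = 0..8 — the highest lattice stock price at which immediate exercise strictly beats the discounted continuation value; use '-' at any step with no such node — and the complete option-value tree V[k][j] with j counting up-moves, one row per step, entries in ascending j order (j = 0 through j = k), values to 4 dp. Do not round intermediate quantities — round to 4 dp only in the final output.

params: Δt=0.12456 u=1.09533 d=0.91297 q=0.48477 e^(-rΔt)=0.99863
t_9 payoffs: 73.0683 63.4522 51.9154 38.0742 21.4682 1.5453 0.0000 0.0000 0.0000 0.0000
t_8: node(8,0) S=52.7310 payoff=68.4790 vs cont=68.3131 → 68.4790 [stop]  node(8,1) S=63.2637 payoff=57.9463 vs cont=57.7803 → 57.9463 [stop]  node(8,2) S=75.9003 payoff=45.3097 vs cont=45.1437 → 45.3097 [stop]  node(8,3) S=91.0610 payoff=30.1490 vs cont=29.9830 → 30.1490 [stop]  node(8,4) S=109.2500 payoff=11.9600 vs cont=11.7940 → 11.9600 [stop]  node(8,5) S=131.0721 payoff=0.0000 vs cont=0.7951 → 0.7951 [wait]  node(8,6) S=157.2531 payoff=0.0000 vs cont=0.0000 → 0.0000 [wait]  node(8,7) S=188.6636 payoff=0.0000 vs cont=0.0000 → 0.0000 [wait]  node(8,8) S=226.3482 payoff=0.0000 vs cont=0.0000 → 0.0000 [wait]  ⇒ S*(8)=109.2500
t_7: node(7,0) S=57.7578 payoff=63.4522 vs cont=63.2863 → 63.4522 [stop]  node(7,1) S=69.2946 payoff=51.9154 vs cont=51.7495 → 51.9154 [stop]  node(7,2) S=83.1358 payoff=38.0742 vs cont=37.9082 → 38.0742 [stop]  node(7,3) S=99.7418 payoff=21.4682 vs cont=21.3023 → 21.4682 [stop]  node(7,4) S=119.6647 payoff=1.5453 vs cont=6.5386 → 6.5386 [wait]  node(7,5) S=143.5671 payoff=0.0000 vs cont=0.4091 → 0.4091 [wait]  node(7,6) S=172.2438 payoff=0.0000 vs cont=0.0000 → 0.0000 [wait]  node(7,7) S=206.6487 payoff=0.0000 vs cont=0.0000 → 0.0000 [wait]  ⇒ S*(7)=99.7418
t_6: node(6,0) S=63.2637 payoff=57.9463 vs cont=57.7803 → 57.9463 [stop]  node(6,1) S=75.9003 payoff=45.3097 vs cont=45.1437 → 45.3097 [stop]  node(6,2) S=91.0610 payoff=30.1490 vs cont=29.9830 → 30.1490 [stop]  node(6,3) S=109.2500 payoff=11.9600 vs cont=14.2113 → 14.2113 [wait]  node(6,4) S=131.0721 payoff=0.0000 vs cont=3.5623 → 3.5623 [wait]  node(6,5) S=157.2531 payoff=0.0000 vs cont=0.2105 → 0.2105 [wait]  node(6,6) S=188.6636 payoff=0.0000 vs cont=0.0000 → 0.0000 [wait]  ⇒ S*(6)=91.0610
t_5: node(5,0) S=69.2946 payoff=51.9154 vs cont=51.7495 → 51.9154 [stop]  node(5,1) S=83.1358 payoff=38.0742 vs cont=37.9082 → 38.0742 [stop]  node(5,2) S=99.7418 payoff=21.4682 vs cont=22.3922 → 22.3922 [wait]  node(5,3) S=119.6647 payoff=1.5453 vs cont=9.0366 → 9.0366 [wait]  node(5,4) S=143.5671 payoff=0.0000 vs cont=1.9348 → 1.9348 [wait]  node(5,5) S=172.2438 payoff=0.0000 vs cont=0.1083 → 0.1083 [wait]  ⇒ S*(5)=83.1358
t_4: node(4,0) S=75.9003 payoff=45.3097 vs cont=45.1437 → 45.3097 [stop]  node(4,1) S=91.0610 payoff=30.1490 vs cont=30.4303 → 30.4303 [wait]  node(4,2) S=109.2500 payoff=11.9600 vs cont=15.8960 → 15.8960 [wait]  node(4,3) S=131.0721 payoff=0.0000 vs cont=5.5862 → 5.5862 [wait]  node(4,4) S=157.2531 payoff=0.0000 vs cont=1.0479 → 1.0479 [wait]  ⇒ S*(4)=75.9003
t_3: node(3,0) S=83.1358 payoff=38.0742 vs cont=38.0444 → 38.0742 [stop]  node(3,1) S=99.7418 payoff=21.4682 vs cont=23.3525 → 23.3525 [wait]  node(3,2) S=119.6647 payoff=1.5453 vs cont=10.8832 → 10.8832 [wait]  node(3,3) S=143.5671 payoff=0.0000 vs cont=3.3816 → 3.3816 [wait]  ⇒ S*(3)=83.1358
t_2: node(2,0) S=91.0610 payoff=30.1490 vs cont=30.8952 → 30.8952 [wait]  node(2,1) S=109.2500 payoff=11.9600 vs cont=17.2840 → 17.2840 [wait]  node(2,2) S=131.0721 payoff=0.0000 vs cont=7.2367 → 7.2367 [wait]  ⇒ S*(2)=-
t_1: node(1,0) S=99.7418 payoff=21.4682 vs cont=24.2636 → 24.2636 [wait]  node(1,1) S=119.6647 payoff=1.5453 vs cont=12.3964 → 12.3964 [wait]  ⇒ S*(1)=-
t_0: node(0,0) S=109.2500 payoff=11.9600 vs cont=18.4854 → 18.4854 [wait]  ⇒ S*(0)=-

price = 18.4854
boundary = - - - 83.1358 75.9003 83.1358 91.0610 99.7418 109.2500
tree:
18.4854
24.2636 12.3964
30.8952 17.2840 7.2367
38.0742 23.3525 10.8832 3.3816
45.3097 30.4303 15.8960 5.5862 1.0479
51.9154 38.0742 22.3922 9.0366 1.9348 0.1083
57.9463 45.3097 30.1490 14.2113 3.5623 0.2105 0.0000
63.4522 51.9154 38.0742 21.4682 6.5386 0.4091 0.0000 0.0000
68.4790 57.9463 45.3097 30.1490 11.9600 0.7951 0.0000 0.0000 0.0000
73.0683 63.4522 51.9154 38.0742 21.4682 1.5453 0.0000 0.0000 0.0000 0.0000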